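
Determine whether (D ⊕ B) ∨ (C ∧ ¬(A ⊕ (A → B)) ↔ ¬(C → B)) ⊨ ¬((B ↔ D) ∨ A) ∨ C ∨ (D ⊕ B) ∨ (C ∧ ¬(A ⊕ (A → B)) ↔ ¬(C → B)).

A | B | C | D || φ | ψ
1 | 1 | 1 | 1 || 0 | 1
1 | 1 | 1 | 0 || 1 | 1
1 | 1 | 0 | 1 || 1 | 1
1 | 1 | 0 | 0 || 1 | 1
1 | 0 | 1 | 1 || 1 | 1
1 | 0 | 1 | 0 || 0 | 1
1 | 0 | 0 | 1 || 1 | 1
1 | 0 | 0 | 0 || 1 | 1
0 | 1 | 1 | 1 || 1 | 1
0 | 1 | 1 | 0 || 1 | 1
0 | 1 | 0 | 1 || 1 | 1
0 | 1 | 0 | 0 || 1 | 1
0 | 0 | 1 | 1 || 1 | 1
0 | 0 | 1 | 0 || 0 | 1
0 | 0 | 0 | 1 || 1 | 1
0 | 0 | 0 | 0 || 1 | 1
In every row where φ is true, ψ is also true, so φ ⊨ ψ.

yes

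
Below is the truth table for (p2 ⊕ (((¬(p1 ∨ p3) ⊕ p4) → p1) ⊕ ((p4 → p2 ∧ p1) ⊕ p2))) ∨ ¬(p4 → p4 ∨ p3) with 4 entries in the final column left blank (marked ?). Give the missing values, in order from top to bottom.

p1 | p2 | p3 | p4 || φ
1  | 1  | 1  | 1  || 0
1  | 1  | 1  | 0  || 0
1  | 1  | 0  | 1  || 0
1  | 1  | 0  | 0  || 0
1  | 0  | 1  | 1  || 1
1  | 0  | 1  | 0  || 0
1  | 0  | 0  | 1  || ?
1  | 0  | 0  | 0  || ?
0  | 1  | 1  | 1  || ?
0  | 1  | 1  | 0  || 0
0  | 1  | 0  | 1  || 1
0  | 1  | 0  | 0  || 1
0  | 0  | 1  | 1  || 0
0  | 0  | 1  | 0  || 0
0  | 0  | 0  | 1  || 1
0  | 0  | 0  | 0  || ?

Row p1=1, p2=0, p3=0, p4=1: (p2 ⊕ (((¬(p1 ∨ p3) ⊕ p4) → p1) ⊕ ((p4 → p2 ∧ p1) ⊕ p2))) = 1, ¬(p4 → p4 ∨ p3) = 0, so the formula = 1.
Row p1=1, p2=0, p3=0, p4=0: (p2 ⊕ (((¬(p1 ∨ p3) ⊕ p4) → p1) ⊕ ((p4 → p2 ∧ p1) ⊕ p2))) = 0, ¬(p4 → p4 ∨ p3) = 0, so the formula = 0.
Row p1=0, p2=1, p3=1, p4=1: (p2 ⊕ (((¬(p1 ∨ p3) ⊕ p4) → p1) ⊕ ((p4 → p2 ∧ p1) ⊕ p2))) = 0, ¬(p4 → p4 ∨ p3) = 0, so the formula = 0.
Row p1=0, p2=0, p3=0, p4=0: (p2 ⊕ (((¬(p1 ∨ p3) ⊕ p4) → p1) ⊕ ((p4 → p2 ∧ p1) ⊕ p2))) = 1, ¬(p4 → p4 ∨ p3) = 0, so the formula = 1.

1, 0, 0, 1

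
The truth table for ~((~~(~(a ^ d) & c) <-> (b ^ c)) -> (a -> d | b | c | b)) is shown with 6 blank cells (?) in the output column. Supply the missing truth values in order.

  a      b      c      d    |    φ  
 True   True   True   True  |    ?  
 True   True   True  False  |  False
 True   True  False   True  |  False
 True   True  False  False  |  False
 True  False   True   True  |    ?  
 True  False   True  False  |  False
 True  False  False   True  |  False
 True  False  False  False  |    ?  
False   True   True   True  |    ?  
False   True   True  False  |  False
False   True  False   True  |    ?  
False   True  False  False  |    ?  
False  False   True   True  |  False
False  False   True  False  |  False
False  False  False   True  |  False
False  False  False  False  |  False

Row a=True, b=True, c=True, d=True: (~~(~(a ^ d) & c) <-> (b ^ c)) = False, (a -> d | b | c | b) = True, ((~~(~(a ^ d) & c) <-> (b ^ c)) -> (a -> d | b | c | b)) = True, so the formula = False.
Row a=True, b=False, c=True, d=True: (~~(~(a ^ d) & c) <-> (b ^ c)) = True, (a -> d | b | c | b) = True, ((~~(~(a ^ d) & c) <-> (b ^ c)) -> (a -> d | b | c | b)) = True, so the formula = False.
Row a=True, b=False, c=False, d=False: (~~(~(a ^ d) & c) <-> (b ^ c)) = True, (a -> d | b | c | b) = False, ((~~(~(a ^ d) & c) <-> (b ^ c)) -> (a -> d | b | c | b)) = False, so the formula = True.
Row a=False, b=True, c=True, d=True: (~~(~(a ^ d) & c) <-> (b ^ c)) = True, (a -> d | b | c | b) = True, ((~~(~(a ^ d) & c) <-> (b ^ c)) -> (a -> d | b | c | b)) = True, so the formula = False.
Row a=False, b=True, c=False, d=True: (~~(~(a ^ d) & c) <-> (b ^ c)) = False, (a -> d | b | c | b) = True, ((~~(~(a ^ d) & c) <-> (b ^ c)) -> (a -> d | b | c | b)) = True, so the formula = False.
Row a=False, b=True, c=False, d=False: (~~(~(a ^ d) & c) <-> (b ^ c)) = False, (a -> d | b | c | b) = True, ((~~(~(a ^ d) & c) <-> (b ^ c)) -> (a -> d | b | c | b)) = True, so the formula = False.

False, False, True, False, False, False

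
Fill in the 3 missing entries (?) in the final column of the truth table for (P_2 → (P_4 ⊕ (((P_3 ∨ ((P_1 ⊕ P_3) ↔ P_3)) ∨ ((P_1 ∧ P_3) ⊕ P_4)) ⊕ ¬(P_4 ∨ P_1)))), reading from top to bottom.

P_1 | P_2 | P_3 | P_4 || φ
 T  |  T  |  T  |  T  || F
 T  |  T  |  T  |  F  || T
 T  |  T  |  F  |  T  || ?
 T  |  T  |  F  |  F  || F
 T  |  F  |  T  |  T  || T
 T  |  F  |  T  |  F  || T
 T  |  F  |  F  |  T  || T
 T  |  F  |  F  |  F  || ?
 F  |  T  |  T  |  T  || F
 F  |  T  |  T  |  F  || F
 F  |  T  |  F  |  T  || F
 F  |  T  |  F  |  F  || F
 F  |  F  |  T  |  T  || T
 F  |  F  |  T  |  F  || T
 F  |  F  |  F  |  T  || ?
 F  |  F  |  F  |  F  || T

F, T, T

Row P_1=T, P_2=T, P_3=F, P_4=T: (P_4 ⊕ (((P_3 ∨ ((P_1 ⊕ P_3) ↔ P_3)) ∨ ((P_1 ∧ P_3) ⊕ P_4)) ⊕ ¬(P_4 ∨ P_1))) = F, so the formula = F.
Row P_1=T, P_2=F, P_3=F, P_4=F: (P_4 ⊕ (((P_3 ∨ ((P_1 ⊕ P_3) ↔ P_3)) ∨ ((P_1 ∧ P_3) ⊕ P_4)) ⊕ ¬(P_4 ∨ P_1))) = F, so the formula = T.
Row P_1=F, P_2=F, P_3=F, P_4=T: (P_4 ⊕ (((P_3 ∨ ((P_1 ⊕ P_3) ↔ P_3)) ∨ ((P_1 ∧ P_3) ⊕ P_4)) ⊕ ¬(P_4 ∨ P_1))) = F, so the formula = T.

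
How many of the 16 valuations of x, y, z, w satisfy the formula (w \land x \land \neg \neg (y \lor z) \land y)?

2

x  y  z  w  |  φ
F  F  F  F  |  F
F  F  F  T  |  F
F  F  T  F  |  F
F  F  T  T  |  F
F  T  F  F  |  F
F  T  F  T  |  F
F  T  T  F  |  F
F  T  T  T  |  F
T  F  F  F  |  F
T  F  F  T  |  F
T  F  T  F  |  F
T  F  T  T  |  F
T  T  F  F  |  F
T  T  F  T  |  T
T  T  T  F  |  F
T  T  T  T  |  T
The formula is true on 2 of the 16 rows.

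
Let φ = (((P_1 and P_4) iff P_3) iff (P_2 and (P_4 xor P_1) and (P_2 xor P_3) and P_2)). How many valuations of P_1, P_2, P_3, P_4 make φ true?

P_1  P_2  P_3  P_4  |  (P_1 and P_4)  ((P_1 and P_4) iff P_3)  (P_4 xor P_1)  (P_2 xor P_3)  φ
 F    F    F    F   |        F                   T                   F              F        F
 F    F    F    T   |        F                   T                   T              F        F
 F    F    T    F   |        F                   F                   F              T        T
 F    F    T    T   |        F                   F                   T              T        T
 F    T    F    F   |        F                   T                   F              T        F
 F    T    F    T   |        F                   T                   T              T        T
 F    T    T    F   |        F                   F                   F              F        T
 F    T    T    T   |        F                   F                   T              F        T
 T    F    F    F   |        F                   T                   T              F        F
 T    F    F    T   |        T                   F                   F              F        T
 T    F    T    F   |        F                   F                   T              T        T
 T    F    T    T   |        T                   T                   F              T        F
 T    T    F    F   |        F                   T                   T              T        T
 T    T    F    T   |        T                   F                   F              T        T
 T    T    T    F   |        F                   F                   T              F        T
 T    T    T    T   |        T                   T                   F              F        F
The formula is true on 10 of the 16 rows.

10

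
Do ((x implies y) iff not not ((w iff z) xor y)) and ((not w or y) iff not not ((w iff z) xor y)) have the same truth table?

not equivalent

x | y | z | w | φ | ψ
- | - | - | - | - | -
F | F | F | F | T | T
F | F | F | T | F | T
F | F | T | F | F | F
F | F | T | T | T | F
F | T | F | F | F | F
F | T | F | T | T | T
F | T | T | F | T | T
F | T | T | T | F | F
T | F | F | F | F | T
T | F | F | T | T | T
T | F | T | F | T | F
T | F | T | T | F | F
T | T | F | F | F | F
T | T | F | T | T | T
T | T | T | F | T | T
T | T | T | T | F | F
The columns differ at x=F, y=F, z=F, w=T (φ=F, ψ=T), so they are not equivalent.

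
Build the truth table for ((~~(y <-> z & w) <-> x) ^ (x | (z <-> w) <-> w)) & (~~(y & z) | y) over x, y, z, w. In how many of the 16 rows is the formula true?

x  y  z  w     (z & w)  (y <-> (z & w))  ~(y <-> (z & w))  ~~(y <-> (z & w))  (~~(y <-> (z & w)) <-> x)  (z <-> w)  (x | (z <-> w))  ((x | (z <-> w)) <-> w)  (y & z)  ~(y & z)  ~~(y & z)  (~~(y & z) | y)  φ
1  1  1  1        1            1                0                  1                      1                  1             1                    1                1        0          1             1         0
1  1  1  0        0            0                1                  0                      0                  0             1                    0                1        0          1             1         0
1  1  0  1        0            0                1                  0                      0                  0             1                    1                0        1          0             1         1
1  1  0  0        0            0                1                  0                      0                  1             1                    0                0        1          0             1         0
1  0  1  1        1            0                1                  0                      0                  1             1                    1                0        1          0             0         0
1  0  1  0        0            1                0                  1                      1                  0             1                    0                0        1          0             0         0
1  0  0  1        0            1                0                  1                      1                  0             1                    1                0        1          0             0         0
1  0  0  0        0            1                0                  1                      1                  1             1                    0                0        1          0             0         0
0  1  1  1        1            1                0                  1                      0                  1             1                    1                1        0          1             1         1
0  1  1  0        0            0                1                  0                      1                  0             0                    1                1        0          1             1         0
0  1  0  1        0            0                1                  0                      1                  0             0                    0                0        1          0             1         1
0  1  0  0        0            0                1                  0                      1                  1             1                    0                0        1          0             1         1
0  0  1  1        1            0                1                  0                      1                  1             1                    1                0        1          0             0         0
0  0  1  0        0            1                0                  1                      0                  0             0                    1                0        1          0             0         0
0  0  0  1        0            1                0                  1                      0                  0             0                    0                0        1          0             0         0
0  0  0  0        0            1                0                  1                      0                  1             1                    0                0        1          0             0         0
The formula is true on 4 of the 16 rows.

4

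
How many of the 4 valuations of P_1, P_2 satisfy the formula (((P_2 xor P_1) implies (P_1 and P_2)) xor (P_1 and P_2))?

1

P_1 | P_2 || φ
 F  |  F  || T
 F  |  T  || F
 T  |  F  || F
 T  |  T  || F
The formula is true on 1 of the 4 rows.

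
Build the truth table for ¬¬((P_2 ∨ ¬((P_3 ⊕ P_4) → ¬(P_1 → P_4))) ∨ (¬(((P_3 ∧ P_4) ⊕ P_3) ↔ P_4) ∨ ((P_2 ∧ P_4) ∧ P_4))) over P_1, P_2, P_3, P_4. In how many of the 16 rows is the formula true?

P_1  P_2  P_3  P_4  |  (P_3 ⊕ P_4)  (P_1 → P_4)  ¬(P_1 → P_4)  ((P_3 ⊕ P_4) → ¬(P_1 → P_4))  (P_3 ∧ P_4)  ((P_3 ∧ P_4) ⊕ P_3)  (((P_3 ∧ P_4) ⊕ P_3) ↔ P_4)  ¬(((P_3 ∧ P_4) ⊕ P_3) ↔ P_4)  (P_2 ∧ P_4)  ((P_2 ∧ P_4) ∧ P_4)  φ
 F    F    F    F   |       F            T            F                     T                     F                F                        T                            F                     F                F           F
 F    F    F    T   |       T            T            F                     F                     F                F                        F                            T                     F                F           T
 F    F    T    F   |       T            T            F                     F                     F                T                        F                            T                     F                F           T
 F    F    T    T   |       F            T            F                     T                     T                F                        F                            T                     F                F           T
 F    T    F    F   |       F            T            F                     T                     F                F                        T                            F                     F                F           T
 F    T    F    T   |       T            T            F                     F                     F                F                        F                            T                     T                T           T
 F    T    T    F   |       T            T            F                     F                     F                T                        F                            T                     F                F           T
 F    T    T    T   |       F            T            F                     T                     T                F                        F                            T                     T                T           T
 T    F    F    F   |       F            F            T                     T                     F                F                        T                            F                     F                F           F
 T    F    F    T   |       T            T            F                     F                     F                F                        F                            T                     F                F           T
 T    F    T    F   |       T            F            T                     T                     F                T                        F                            T                     F                F           T
 T    F    T    T   |       F            T            F                     T                     T                F                        F                            T                     F                F           T
 T    T    F    F   |       F            F            T                     T                     F                F                        T                            F                     F                F           T
 T    T    F    T   |       T            T            F                     F                     F                F                        F                            T                     T                T           T
 T    T    T    F   |       T            F            T                     T                     F                T                        F                            T                     F                F           T
 T    T    T    T   |       F            T            F                     T                     T                F                        F                            T                     T                T           T
The formula is true on 14 of the 16 rows.

14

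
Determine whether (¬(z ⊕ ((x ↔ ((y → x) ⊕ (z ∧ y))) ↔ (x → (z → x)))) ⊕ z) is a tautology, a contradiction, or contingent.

contingent

x | y | z | φ
- | - | - | -
T | T | T | T
T | T | F | F
T | F | T | F
T | F | F | F
F | T | T | T
F | T | F | F
F | F | T | T
F | F | F | T
4 of 8 rows are T, so the formula is contingent.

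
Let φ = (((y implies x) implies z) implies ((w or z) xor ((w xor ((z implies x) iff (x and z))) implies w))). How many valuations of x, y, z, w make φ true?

x | y | z | w | φ
- | - | - | - | -
1 | 1 | 1 | 1 | 0
1 | 1 | 1 | 0 | 1
1 | 1 | 0 | 1 | 1
1 | 1 | 0 | 0 | 1
1 | 0 | 1 | 1 | 0
1 | 0 | 1 | 0 | 1
1 | 0 | 0 | 1 | 1
1 | 0 | 0 | 0 | 1
0 | 1 | 1 | 1 | 0
0 | 1 | 1 | 0 | 1
0 | 1 | 0 | 1 | 0
0 | 1 | 0 | 0 | 1
0 | 0 | 1 | 1 | 0
0 | 0 | 1 | 0 | 1
0 | 0 | 0 | 1 | 1
0 | 0 | 0 | 0 | 1
The formula is true on 11 of the 16 rows.

11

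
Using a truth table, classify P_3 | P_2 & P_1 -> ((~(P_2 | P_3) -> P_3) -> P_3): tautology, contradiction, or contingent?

contingent

P_1  P_2  P_3     (P_2 & P_1)  (P_3 | (P_2 & P_1))  (P_2 | P_3)  ~(P_2 | P_3)  (~(P_2 | P_3) -> P_3)  φ
 F    F    F           F                F                F            T                  F            T
 F    F    T           F                T                T            F                  T            T
 F    T    F           F                F                T            F                  T            T
 F    T    T           F                T                T            F                  T            T
 T    F    F           F                F                F            T                  F            T
 T    F    T           F                T                T            F                  T            T
 T    T    F           T                T                T            F                  T            F
 T    T    T           T                T                T            F                  T            T
7 of 8 rows are T, so the formula is contingent.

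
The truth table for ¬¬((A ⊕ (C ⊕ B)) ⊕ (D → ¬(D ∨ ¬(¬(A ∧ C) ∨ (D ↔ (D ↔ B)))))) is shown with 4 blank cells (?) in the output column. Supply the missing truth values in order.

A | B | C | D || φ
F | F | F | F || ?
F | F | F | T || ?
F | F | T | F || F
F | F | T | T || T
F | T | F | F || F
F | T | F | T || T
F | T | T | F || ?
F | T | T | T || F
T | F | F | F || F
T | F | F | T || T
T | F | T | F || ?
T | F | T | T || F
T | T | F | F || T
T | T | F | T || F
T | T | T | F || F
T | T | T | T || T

Row A=F, B=F, C=F, D=F: ((A ⊕ (C ⊕ B)) ⊕ (D → ¬(D ∨ ¬(¬(A ∧ C) ∨ (D ↔ (D ↔ B)))))) = T, ¬((A ⊕ (C ⊕ B)) ⊕ (D → ¬(D ∨ ¬(¬(A ∧ C) ∨ (D ↔ (D ↔ B)))))) = F, so the formula = T.
Row A=F, B=F, C=F, D=T: ((A ⊕ (C ⊕ B)) ⊕ (D → ¬(D ∨ ¬(¬(A ∧ C) ∨ (D ↔ (D ↔ B)))))) = F, ¬((A ⊕ (C ⊕ B)) ⊕ (D → ¬(D ∨ ¬(¬(A ∧ C) ∨ (D ↔ (D ↔ B)))))) = T, so the formula = F.
Row A=F, B=T, C=T, D=F: ((A ⊕ (C ⊕ B)) ⊕ (D → ¬(D ∨ ¬(¬(A ∧ C) ∨ (D ↔ (D ↔ B)))))) = T, ¬((A ⊕ (C ⊕ B)) ⊕ (D → ¬(D ∨ ¬(¬(A ∧ C) ∨ (D ↔ (D ↔ B)))))) = F, so the formula = T.
Row A=T, B=F, C=T, D=F: ((A ⊕ (C ⊕ B)) ⊕ (D → ¬(D ∨ ¬(¬(A ∧ C) ∨ (D ↔ (D ↔ B)))))) = T, ¬((A ⊕ (C ⊕ B)) ⊕ (D → ¬(D ∨ ¬(¬(A ∧ C) ∨ (D ↔ (D ↔ B)))))) = F, so the formula = T.

T, F, T, T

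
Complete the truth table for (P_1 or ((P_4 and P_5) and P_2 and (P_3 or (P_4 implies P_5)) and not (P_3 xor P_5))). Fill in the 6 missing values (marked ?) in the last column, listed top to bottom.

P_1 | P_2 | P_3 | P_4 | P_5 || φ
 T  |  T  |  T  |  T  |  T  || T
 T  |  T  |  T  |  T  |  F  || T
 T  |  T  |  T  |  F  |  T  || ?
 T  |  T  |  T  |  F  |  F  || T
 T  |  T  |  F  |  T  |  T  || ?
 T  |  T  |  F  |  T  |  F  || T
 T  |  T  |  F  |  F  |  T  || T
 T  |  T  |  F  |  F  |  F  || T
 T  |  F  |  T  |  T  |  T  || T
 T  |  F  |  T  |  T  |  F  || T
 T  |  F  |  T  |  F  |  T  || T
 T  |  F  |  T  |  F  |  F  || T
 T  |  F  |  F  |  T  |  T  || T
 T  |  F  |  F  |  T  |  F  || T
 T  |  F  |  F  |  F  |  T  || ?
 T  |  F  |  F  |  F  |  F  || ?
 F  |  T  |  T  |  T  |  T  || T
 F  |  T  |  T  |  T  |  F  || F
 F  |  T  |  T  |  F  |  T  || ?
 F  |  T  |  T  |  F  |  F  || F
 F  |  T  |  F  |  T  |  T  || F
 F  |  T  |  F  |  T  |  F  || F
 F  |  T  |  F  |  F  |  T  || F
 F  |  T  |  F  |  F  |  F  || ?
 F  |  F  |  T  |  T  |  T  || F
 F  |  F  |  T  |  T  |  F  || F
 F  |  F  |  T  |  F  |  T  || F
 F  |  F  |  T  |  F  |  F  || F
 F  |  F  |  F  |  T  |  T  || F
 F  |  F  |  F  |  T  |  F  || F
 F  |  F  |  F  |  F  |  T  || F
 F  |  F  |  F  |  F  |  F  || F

T, T, T, T, F, F

Row P_1=T, P_2=T, P_3=T, P_4=F, P_5=T: ((P_4 and P_5) and P_2 and (P_3 or (P_4 implies P_5)) and not (P_3 xor P_5)) = F, so the formula = T.
Row P_1=T, P_2=T, P_3=F, P_4=T, P_5=T: ((P_4 and P_5) and P_2 and (P_3 or (P_4 implies P_5)) and not (P_3 xor P_5)) = F, so the formula = T.
Row P_1=T, P_2=F, P_3=F, P_4=F, P_5=T: ((P_4 and P_5) and P_2 and (P_3 or (P_4 implies P_5)) and not (P_3 xor P_5)) = F, so the formula = T.
Row P_1=T, P_2=F, P_3=F, P_4=F, P_5=F: ((P_4 and P_5) and P_2 and (P_3 or (P_4 implies P_5)) and not (P_3 xor P_5)) = F, so the formula = T.
Row P_1=F, P_2=T, P_3=T, P_4=F, P_5=T: ((P_4 and P_5) and P_2 and (P_3 or (P_4 implies P_5)) and not (P_3 xor P_5)) = F, so the formula = F.
Row P_1=F, P_2=T, P_3=F, P_4=F, P_5=F: ((P_4 and P_5) and P_2 and (P_3 or (P_4 implies P_5)) and not (P_3 xor P_5)) = F, so the formula = F.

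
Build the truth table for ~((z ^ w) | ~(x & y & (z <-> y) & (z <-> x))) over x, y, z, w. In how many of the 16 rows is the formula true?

x | y | z | w | φ
- | - | - | - | -
T | T | T | T | T
T | T | T | F | F
T | T | F | T | F
T | T | F | F | F
T | F | T | T | F
T | F | T | F | F
T | F | F | T | F
T | F | F | F | F
F | T | T | T | F
F | T | T | F | F
F | T | F | T | F
F | T | F | F | F
F | F | T | T | F
F | F | T | F | F
F | F | F | T | F
F | F | F | F | F
The formula is true on 1 of the 16 rows.

1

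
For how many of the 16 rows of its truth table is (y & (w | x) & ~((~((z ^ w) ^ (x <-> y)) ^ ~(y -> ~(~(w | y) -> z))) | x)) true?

x  y  z  w     (w | x)  (z ^ w)  (x <-> y)  ((z ^ w) ^ (x <-> y))  ~((z ^ w) ^ (x <-> y))  (w | y)  ~(w | y)  (~(w | y) -> z)  ~(~(w | y) -> z)  (y -> ~(~(w | y) -> z))  ~(y -> ~(~(w | y) -> z))  φ
0  0  0  0        0        0         1                1                      0                0        1             0                1                     1                        0              0
0  0  0  1        1        1         1                0                      1                1        0             1                0                     1                        0              0
0  0  1  0        0        1         1                0                      1                0        1             1                0                     1                        0              0
0  0  1  1        1        0         1                1                      0                1        0             1                0                     1                        0              0
0  1  0  0        0        0         0                0                      1                1        0             1                0                     0                        1              0
0  1  0  1        1        1         0                1                      0                1        0             1                0                     0                        1              0
0  1  1  0        0        1         0                1                      0                1        0             1                0                     0                        1              0
0  1  1  1        1        0         0                0                      1                1        0             1                0                     0                        1              1
1  0  0  0        1        0         0                0                      1                0        1             0                1                     1                        0              0
1  0  0  1        1        1         0                1                      0                1        0             1                0                     1                        0              0
1  0  1  0        1        1         0                1                      0                0        1             1                0                     1                        0              0
1  0  1  1        1        0         0                0                      1                1        0             1                0                     1                        0              0
1  1  0  0        1        0         1                1                      0                1        0             1                0                     0                        1              0
1  1  0  1        1        1         1                0                      1                1        0             1                0                     0                        1              0
1  1  1  0        1        1         1                0                      1                1        0             1                0                     0                        1              0
1  1  1  1        1        0         1                1                      0                1        0             1                0                     0                        1              0
The formula is true on 1 of the 16 rows.

1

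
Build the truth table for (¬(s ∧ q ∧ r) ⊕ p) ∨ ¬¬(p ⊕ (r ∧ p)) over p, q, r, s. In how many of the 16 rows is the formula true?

  p      q      r      s    |    φ  
False  False  False  False  |   True
False  False  False   True  |   True
False  False   True  False  |   True
False  False   True   True  |   True
False   True  False  False  |   True
False   True  False   True  |   True
False   True   True  False  |   True
False   True   True   True  |  False
 True  False  False  False  |   True
 True  False  False   True  |   True
 True  False   True  False  |  False
 True  False   True   True  |  False
 True   True  False  False  |   True
 True   True  False   True  |   True
 True   True   True  False  |  False
 True   True   True   True  |   True
The formula is true on 12 of the 16 rows.

12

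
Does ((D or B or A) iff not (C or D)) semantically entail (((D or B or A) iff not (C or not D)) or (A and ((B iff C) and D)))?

A  B  C  D  |  φ  ψ
T  T  T  T  |  F  T
T  T  T  F  |  F  F
T  T  F  T  |  F  T
T  T  F  F  |  T  F
T  F  T  T  |  F  F
T  F  T  F  |  F  F
T  F  F  T  |  F  T
T  F  F  F  |  T  F
F  T  T  T  |  F  F
F  T  T  F  |  F  F
F  T  F  T  |  F  T
F  T  F  F  |  T  F
F  F  T  T  |  F  F
F  F  T  F  |  T  T
F  F  F  T  |  F  T
F  F  F  F  |  F  T
At A=T, B=T, C=F, D=F we have φ true but ψ false, so φ does not entail ψ.

no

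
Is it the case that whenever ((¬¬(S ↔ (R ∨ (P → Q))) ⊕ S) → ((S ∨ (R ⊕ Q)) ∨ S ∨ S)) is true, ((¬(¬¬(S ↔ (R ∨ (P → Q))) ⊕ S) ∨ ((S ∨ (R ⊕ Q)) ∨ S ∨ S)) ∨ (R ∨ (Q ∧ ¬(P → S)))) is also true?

yes

P  Q  R  S  |  φ  ψ
T  T  T  T  |  T  T
T  T  T  F  |  T  T
T  T  F  T  |  T  T
T  T  F  F  |  T  T
T  F  T  T  |  T  T
T  F  T  F  |  T  T
T  F  F  T  |  T  T
T  F  F  F  |  F  F
F  T  T  T  |  T  T
F  T  T  F  |  T  T
F  T  F  T  |  T  T
F  T  F  F  |  T  T
F  F  T  T  |  T  T
F  F  T  F  |  T  T
F  F  F  T  |  T  T
F  F  F  F  |  T  T
In every row where φ is true, ψ is also true, so φ ⊨ ψ.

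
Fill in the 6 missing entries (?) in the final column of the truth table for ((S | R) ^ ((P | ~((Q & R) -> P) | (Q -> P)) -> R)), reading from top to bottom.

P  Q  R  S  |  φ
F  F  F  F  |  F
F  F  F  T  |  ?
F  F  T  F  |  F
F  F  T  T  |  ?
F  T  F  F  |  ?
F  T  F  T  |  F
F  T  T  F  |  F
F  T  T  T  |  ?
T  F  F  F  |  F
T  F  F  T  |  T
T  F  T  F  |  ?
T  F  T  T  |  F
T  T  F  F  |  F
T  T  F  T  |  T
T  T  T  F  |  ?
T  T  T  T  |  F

Row P=F, Q=F, R=F, S=T: (S | R) = T, ((P | ~((Q & R) -> P) | (Q -> P)) -> R) = F, so the formula = T.
Row P=F, Q=F, R=T, S=T: (S | R) = T, ((P | ~((Q & R) -> P) | (Q -> P)) -> R) = T, so the formula = F.
Row P=F, Q=T, R=F, S=F: (S | R) = F, ((P | ~((Q & R) -> P) | (Q -> P)) -> R) = T, so the formula = T.
Row P=F, Q=T, R=T, S=T: (S | R) = T, ((P | ~((Q & R) -> P) | (Q -> P)) -> R) = T, so the formula = F.
Row P=T, Q=F, R=T, S=F: (S | R) = T, ((P | ~((Q & R) -> P) | (Q -> P)) -> R) = T, so the formula = F.
Row P=T, Q=T, R=T, S=F: (S | R) = T, ((P | ~((Q & R) -> P) | (Q -> P)) -> R) = T, so the formula = F.

T, F, T, F, F, F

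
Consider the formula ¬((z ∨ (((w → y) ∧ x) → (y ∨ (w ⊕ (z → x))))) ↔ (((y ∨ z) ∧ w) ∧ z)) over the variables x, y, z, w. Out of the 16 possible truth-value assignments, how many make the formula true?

x | y | z | w | φ
- | - | - | - | -
F | F | F | F | T
F | F | F | T | T
F | F | T | F | T
F | F | T | T | F
F | T | F | F | T
F | T | F | T | T
F | T | T | F | T
F | T | T | T | F
T | F | F | F | T
T | F | F | T | T
T | F | T | F | T
T | F | T | T | F
T | T | F | F | T
T | T | F | T | T
T | T | T | F | T
T | T | T | T | F
The formula is true on 12 of the 16 rows.

12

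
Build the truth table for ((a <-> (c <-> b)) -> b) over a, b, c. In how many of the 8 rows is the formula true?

a | b | c || (c <-> b) | (a <-> (c <-> b)) | ((a <-> (c <-> b)) -> b)
1 | 1 | 1 ||     1     |         1         |            1            
1 | 1 | 0 ||     0     |         0         |            1            
1 | 0 | 1 ||     0     |         0         |            1            
1 | 0 | 0 ||     1     |         1         |            0            
0 | 1 | 1 ||     1     |         0         |            1            
0 | 1 | 0 ||     0     |         1         |            1            
0 | 0 | 1 ||     0     |         1         |            0            
0 | 0 | 0 ||     1     |         0         |            1            
The formula is true on 6 of the 8 rows.

6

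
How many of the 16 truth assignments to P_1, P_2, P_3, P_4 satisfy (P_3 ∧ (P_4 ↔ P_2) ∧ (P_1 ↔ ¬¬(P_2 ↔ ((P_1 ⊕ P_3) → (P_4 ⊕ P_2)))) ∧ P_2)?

2

P_1 | P_2 | P_3 | P_4 || φ
 1  |  1  |  1  |  1  || 1
 1  |  1  |  1  |  0  || 0
 1  |  1  |  0  |  1  || 0
 1  |  1  |  0  |  0  || 0
 1  |  0  |  1  |  1  || 0
 1  |  0  |  1  |  0  || 0
 1  |  0  |  0  |  1  || 0
 1  |  0  |  0  |  0  || 0
 0  |  1  |  1  |  1  || 1
 0  |  1  |  1  |  0  || 0
 0  |  1  |  0  |  1  || 0
 0  |  1  |  0  |  0  || 0
 0  |  0  |  1  |  1  || 0
 0  |  0  |  1  |  0  || 0
 0  |  0  |  0  |  1  || 0
 0  |  0  |  0  |  0  || 0
The formula is true on 2 of the 16 rows.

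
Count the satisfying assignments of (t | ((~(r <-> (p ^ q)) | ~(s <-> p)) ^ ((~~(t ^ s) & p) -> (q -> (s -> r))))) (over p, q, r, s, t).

19

p | q | r | s | t | φ
- | - | - | - | - | -
0 | 0 | 0 | 0 | 0 | 1
0 | 0 | 0 | 0 | 1 | 1
0 | 0 | 0 | 1 | 0 | 0
0 | 0 | 0 | 1 | 1 | 1
0 | 0 | 1 | 0 | 0 | 0
0 | 0 | 1 | 0 | 1 | 1
0 | 0 | 1 | 1 | 0 | 0
0 | 0 | 1 | 1 | 1 | 1
0 | 1 | 0 | 0 | 0 | 0
0 | 1 | 0 | 0 | 1 | 1
0 | 1 | 0 | 1 | 0 | 0
0 | 1 | 0 | 1 | 1 | 1
0 | 1 | 1 | 0 | 0 | 1
0 | 1 | 1 | 0 | 1 | 1
0 | 1 | 1 | 1 | 0 | 0
0 | 1 | 1 | 1 | 1 | 1
1 | 0 | 0 | 0 | 0 | 0
1 | 0 | 0 | 0 | 1 | 1
1 | 0 | 0 | 1 | 0 | 0
1 | 0 | 0 | 1 | 1 | 1
1 | 0 | 1 | 0 | 0 | 0
1 | 0 | 1 | 0 | 1 | 1
1 | 0 | 1 | 1 | 0 | 1
1 | 0 | 1 | 1 | 1 | 1
1 | 1 | 0 | 0 | 0 | 0
1 | 1 | 0 | 0 | 1 | 1
1 | 1 | 0 | 1 | 0 | 0
1 | 1 | 0 | 1 | 1 | 1
1 | 1 | 1 | 0 | 0 | 0
1 | 1 | 1 | 0 | 1 | 1
1 | 1 | 1 | 1 | 0 | 0
1 | 1 | 1 | 1 | 1 | 1
The formula is true on 19 of the 32 rows.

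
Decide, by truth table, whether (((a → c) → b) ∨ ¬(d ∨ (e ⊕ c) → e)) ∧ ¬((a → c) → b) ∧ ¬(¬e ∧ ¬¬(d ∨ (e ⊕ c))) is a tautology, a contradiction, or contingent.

contradiction

a | b | c | d | e | φ
- | - | - | - | - | -
F | F | F | F | F | F
F | F | F | F | T | F
F | F | F | T | F | F
F | F | F | T | T | F
F | F | T | F | F | F
F | F | T | F | T | F
F | F | T | T | F | F
F | F | T | T | T | F
F | T | F | F | F | F
F | T | F | F | T | F
F | T | F | T | F | F
F | T | F | T | T | F
F | T | T | F | F | F
F | T | T | F | T | F
F | T | T | T | F | F
F | T | T | T | T | F
T | F | F | F | F | F
T | F | F | F | T | F
T | F | F | T | F | F
T | F | F | T | T | F
T | F | T | F | F | F
T | F | T | F | T | F
T | F | T | T | F | F
T | F | T | T | T | F
T | T | F | F | F | F
T | T | F | F | T | F
T | T | F | T | F | F
T | T | F | T | T | F
T | T | T | F | F | F
T | T | T | F | T | F
T | T | T | T | F | F
T | T | T | T | T | F
Every row is F, so the formula is a contradiction.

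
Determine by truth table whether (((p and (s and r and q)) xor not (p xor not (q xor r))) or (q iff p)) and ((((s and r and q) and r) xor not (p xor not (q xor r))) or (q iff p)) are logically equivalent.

not equivalent

p  q  r  s  |  φ  ψ
F  F  F  F  |  T  T
F  F  F  T  |  T  T
F  F  T  F  |  T  T
F  F  T  T  |  T  T
F  T  F  F  |  T  T
F  T  F  T  |  T  T
F  T  T  F  |  F  F
F  T  T  T  |  F  T
T  F  F  F  |  T  T
T  F  F  T  |  T  T
T  F  T  F  |  F  F
T  F  T  T  |  F  F
T  T  F  F  |  T  T
T  T  F  T  |  T  T
T  T  T  F  |  T  T
T  T  T  T  |  T  T
The columns differ at p=F, q=T, r=T, s=T (φ=F, ψ=T), so they are not equivalent.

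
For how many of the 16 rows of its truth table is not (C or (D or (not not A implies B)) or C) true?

1

  A   |   B   |   C   |   D   ||   φ  
 True |  True |  True |  True || False
 True |  True |  True | False || False
 True |  True | False |  True || False
 True |  True | False | False || False
 True | False |  True |  True || False
 True | False |  True | False || False
 True | False | False |  True || False
 True | False | False | False ||  True
False |  True |  True |  True || False
False |  True |  True | False || False
False |  True | False |  True || False
False |  True | False | False || False
False | False |  True |  True || False
False | False |  True | False || False
False | False | False |  True || False
False | False | False | False || False
The formula is true on 1 of the 16 rows.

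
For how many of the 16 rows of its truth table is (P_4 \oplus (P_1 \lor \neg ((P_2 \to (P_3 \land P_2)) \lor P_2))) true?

P_1  P_2  P_3  P_4  |  φ
 1    1    1    1   |  0
 1    1    1    0   |  1
 1    1    0    1   |  0
 1    1    0    0   |  1
 1    0    1    1   |  0
 1    0    1    0   |  1
 1    0    0    1   |  0
 1    0    0    0   |  1
 0    1    1    1   |  1
 0    1    1    0   |  0
 0    1    0    1   |  1
 0    1    0    0   |  0
 0    0    1    1   |  1
 0    0    1    0   |  0
 0    0    0    1   |  1
 0    0    0    0   |  0
The formula is true on 8 of the 16 rows.

8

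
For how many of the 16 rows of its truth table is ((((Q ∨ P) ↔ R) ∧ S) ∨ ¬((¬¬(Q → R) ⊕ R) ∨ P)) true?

P | Q | R | S | φ
- | - | - | - | -
F | F | F | F | F
F | F | F | T | T
F | F | T | F | T
F | F | T | T | T
F | T | F | F | T
F | T | F | T | T
F | T | T | F | T
F | T | T | T | T
T | F | F | F | F
T | F | F | T | F
T | F | T | F | F
T | F | T | T | T
T | T | F | F | F
T | T | F | T | F
T | T | T | F | F
T | T | T | T | T
The formula is true on 9 of the 16 rows.

9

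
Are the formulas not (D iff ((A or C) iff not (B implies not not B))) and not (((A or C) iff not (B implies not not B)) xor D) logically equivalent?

not equivalent

A | B | C | D | φ | ψ
- | - | - | - | - | -
F | F | F | F | T | F
F | F | F | T | F | T
F | F | T | F | F | T
F | F | T | T | T | F
F | T | F | F | T | F
F | T | F | T | F | T
F | T | T | F | F | T
F | T | T | T | T | F
T | F | F | F | F | T
T | F | F | T | T | F
T | F | T | F | F | T
T | F | T | T | T | F
T | T | F | F | F | T
T | T | F | T | T | F
T | T | T | F | F | T
T | T | T | T | T | F
The columns differ at A=F, B=F, C=F, D=F (φ=T, ψ=F), so they are not equivalent.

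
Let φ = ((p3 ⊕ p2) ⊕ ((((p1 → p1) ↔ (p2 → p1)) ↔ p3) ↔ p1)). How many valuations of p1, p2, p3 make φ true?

p1  p2  p3  |  (p3 ⊕ p2)  (p1 → p1)  (p2 → p1)  ((p1 → p1) ↔ (p2 → p1))  φ
1   1   1   |      0          1          1                 1             1
1   1   0   |      1          1          1                 1             1
1   0   1   |      1          1          1                 1             0
1   0   0   |      0          1          1                 1             0
0   1   1   |      0          1          0                 0             1
0   1   0   |      1          1          0                 0             1
0   0   1   |      1          1          1                 1             1
0   0   0   |      0          1          1                 1             1
The formula is true on 6 of the 8 rows.

6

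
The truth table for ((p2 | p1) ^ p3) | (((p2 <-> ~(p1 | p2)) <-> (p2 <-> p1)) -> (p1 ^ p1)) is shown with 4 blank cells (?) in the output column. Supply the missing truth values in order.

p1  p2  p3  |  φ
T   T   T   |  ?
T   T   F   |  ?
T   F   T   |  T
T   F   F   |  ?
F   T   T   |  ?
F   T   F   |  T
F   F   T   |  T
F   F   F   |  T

Row p1=T, p2=T, p3=T: ((p2 | p1) ^ p3) = F, (((p2 <-> ~(p1 | p2)) <-> (p2 <-> p1)) -> (p1 ^ p1)) = T, so the formula = T.
Row p1=T, p2=T, p3=F: ((p2 | p1) ^ p3) = T, (((p2 <-> ~(p1 | p2)) <-> (p2 <-> p1)) -> (p1 ^ p1)) = T, so the formula = T.
Row p1=T, p2=F, p3=F: ((p2 | p1) ^ p3) = T, (((p2 <-> ~(p1 | p2)) <-> (p2 <-> p1)) -> (p1 ^ p1)) = T, so the formula = T.
Row p1=F, p2=T, p3=T: ((p2 | p1) ^ p3) = F, (((p2 <-> ~(p1 | p2)) <-> (p2 <-> p1)) -> (p1 ^ p1)) = F, so the formula = F.

T, T, T, F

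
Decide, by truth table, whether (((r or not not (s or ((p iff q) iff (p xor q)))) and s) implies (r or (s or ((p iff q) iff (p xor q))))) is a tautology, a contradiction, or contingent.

tautology

p  q  r  s  |  (p iff q)  (p xor q)  ((p iff q) iff (p xor q))  φ
T  T  T  T  |      T          F                  F              T
T  T  T  F  |      T          F                  F              T
T  T  F  T  |      T          F                  F              T
T  T  F  F  |      T          F                  F              T
T  F  T  T  |      F          T                  F              T
T  F  T  F  |      F          T                  F              T
T  F  F  T  |      F          T                  F              T
T  F  F  F  |      F          T                  F              T
F  T  T  T  |      F          T                  F              T
F  T  T  F  |      F          T                  F              T
F  T  F  T  |      F          T                  F              T
F  T  F  F  |      F          T                  F              T
F  F  T  T  |      T          F                  F              T
F  F  T  F  |      T          F                  F              T
F  F  F  T  |      T          F                  F              T
F  F  F  F  |      T          F                  F              T
Every row is T, so the formula is a tautology.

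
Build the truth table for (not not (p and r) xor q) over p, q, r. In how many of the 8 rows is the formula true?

4

p | q | r || (not not (p and r) xor q)
F | F | F ||             F            
F | F | T ||             F            
F | T | F ||             T            
F | T | T ||             T            
T | F | F ||             F            
T | F | T ||             T            
T | T | F ||             T            
T | T | T ||             F            
The formula is true on 4 of the 8 rows.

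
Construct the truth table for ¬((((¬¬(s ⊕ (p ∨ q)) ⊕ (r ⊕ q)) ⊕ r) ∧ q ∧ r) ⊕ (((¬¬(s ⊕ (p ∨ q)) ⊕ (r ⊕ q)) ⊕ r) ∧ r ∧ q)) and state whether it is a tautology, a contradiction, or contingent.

tautology

p  q  r  s  |  (p ∨ q)  (s ⊕ (p ∨ q))  ¬(s ⊕ (p ∨ q))  ¬¬(s ⊕ (p ∨ q))  (r ⊕ q)  (¬¬(s ⊕ (p ∨ q)) ⊕ (r ⊕ q))  (q ∧ r)  (r ∧ q)  φ
F  F  F  F  |     F           F              T                F            F                  F                  F        F     T
F  F  F  T  |     F           T              F                T            F                  T                  F        F     T
F  F  T  F  |     F           F              T                F            T                  T                  F        F     T
F  F  T  T  |     F           T              F                T            T                  F                  F        F     T
F  T  F  F  |     T           T              F                T            T                  F                  F        F     T
F  T  F  T  |     T           F              T                F            T                  T                  F        F     T
F  T  T  F  |     T           T              F                T            F                  T                  T        T     T
F  T  T  T  |     T           F              T                F            F                  F                  T        T     T
T  F  F  F  |     T           T              F                T            F                  T                  F        F     T
T  F  F  T  |     T           F              T                F            F                  F                  F        F     T
T  F  T  F  |     T           T              F                T            T                  F                  F        F     T
T  F  T  T  |     T           F              T                F            T                  T                  F        F     T
T  T  F  F  |     T           T              F                T            T                  F                  F        F     T
T  T  F  T  |     T           F              T                F            T                  T                  F        F     T
T  T  T  F  |     T           T              F                T            F                  T                  T        T     T
T  T  T  T  |     T           F              T                F            F                  F                  T        T     T
Every row is T, so the formula is a tautology.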